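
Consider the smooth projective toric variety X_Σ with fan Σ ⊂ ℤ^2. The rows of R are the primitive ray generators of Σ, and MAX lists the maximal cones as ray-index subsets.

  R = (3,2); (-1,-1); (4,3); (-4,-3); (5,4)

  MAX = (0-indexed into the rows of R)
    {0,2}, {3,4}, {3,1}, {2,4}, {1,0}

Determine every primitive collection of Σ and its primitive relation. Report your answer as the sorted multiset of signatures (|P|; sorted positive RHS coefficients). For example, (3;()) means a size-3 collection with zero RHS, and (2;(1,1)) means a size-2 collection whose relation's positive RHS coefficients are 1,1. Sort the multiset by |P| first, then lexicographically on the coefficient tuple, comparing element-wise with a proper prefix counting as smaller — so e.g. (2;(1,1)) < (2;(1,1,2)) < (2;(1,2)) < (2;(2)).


Δ(Σ) — 5 vertices, 5 min non-faces:

  • {2,3}:  v_{2} + v_{3} = 0 — sig = (2;())
  • {0,3}:  v_{0} + v_{3} = v_{1} — sig = (2;(1))
  • {1,2}:  v_{1} + v_{2} = v_{0} — sig = (2;(1))
  • {1,4}:  v_{1} + v_{4} = v_{2} — sig = (2;(1))
  • {0,4}:  v_{0} + v_{4} = 2·v_{2} — sig = (2;(2))

so the primitive-relation signature multiset is
    (2;())
    (2;(1))
    (2;(1))
    (2;(1))
    (2;(2))


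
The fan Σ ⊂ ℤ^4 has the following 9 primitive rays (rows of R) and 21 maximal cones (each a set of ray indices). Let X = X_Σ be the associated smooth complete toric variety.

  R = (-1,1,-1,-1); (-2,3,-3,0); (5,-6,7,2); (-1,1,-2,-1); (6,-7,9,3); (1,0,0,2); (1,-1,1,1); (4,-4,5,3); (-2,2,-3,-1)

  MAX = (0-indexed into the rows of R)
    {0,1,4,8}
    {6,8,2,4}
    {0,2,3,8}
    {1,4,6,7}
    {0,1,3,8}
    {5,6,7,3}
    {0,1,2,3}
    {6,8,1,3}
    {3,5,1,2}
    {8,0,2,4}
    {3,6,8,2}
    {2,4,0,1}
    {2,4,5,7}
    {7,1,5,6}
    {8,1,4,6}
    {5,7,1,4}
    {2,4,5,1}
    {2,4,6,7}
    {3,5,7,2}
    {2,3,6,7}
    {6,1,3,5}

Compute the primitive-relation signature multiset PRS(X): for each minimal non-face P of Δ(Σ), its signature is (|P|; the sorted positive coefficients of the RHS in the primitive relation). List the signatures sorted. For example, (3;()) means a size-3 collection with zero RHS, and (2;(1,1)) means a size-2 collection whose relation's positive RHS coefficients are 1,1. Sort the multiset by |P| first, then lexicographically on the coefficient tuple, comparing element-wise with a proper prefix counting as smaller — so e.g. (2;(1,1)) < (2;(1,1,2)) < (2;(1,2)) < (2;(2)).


12 collections generate NE(X_Σ); each relation:

  {0,6}:  v_{0} + v_{6} = 0 ; sig = (2;())
  {3,4}:  v_{3} + v_{4} = v_{2} ; sig = (2;(1))
  {0,7}:  v_{0} + v_{7} = v_{1} + v_{2} ; sig = (2;(1,1))
  {0,5}:  v_{0} + v_{5} = 2·v_{1} + v_{2} + v_{3} ; sig = (2;(1,1,2))
  {5,8}:  v_{5} + v_{8} = v_{1} + v_{3} + 2·v_{6} ; sig = (2;(1,1,2))
  {7,8}:  v_{7} + v_{8} = 2·v_{6} ; sig = (2;(2))
  {1,2,6}:  v_{1} + v_{2} + v_{6} = v_{7} ; sig = (3;(1))
  {1,2,8}:  v_{1} + v_{2} + v_{8} = v_{6} ; sig = (3;(1))
  {1,3,7}:  v_{1} + v_{3} + v_{7} = v_{5} ; sig = (3;(1))
  {1,2,7}:  v_{1} + v_{2} + v_{7} = v_{4} + v_{5} ; sig = (3;(1,1))
  {2,5,6}:  v_{2} + v_{5} + v_{6} = v_{3} + 2·v_{7} ; sig = (3;(1,2))
  {4,5,6}:  v_{4} + v_{5} + v_{6} = 2·v_{7} ; sig = (3;(2))

Signatures (|P|; sorted positive RHS coefficients), sorted:
{ (2;()),  (2;(1)),  (2;(1,1)),  (2;(1,1,2)) ×2,  (2;(2)),  (3;(1)) ×3,  (3;(1,1)),  (3;(1,2)),  (3;(2)) }


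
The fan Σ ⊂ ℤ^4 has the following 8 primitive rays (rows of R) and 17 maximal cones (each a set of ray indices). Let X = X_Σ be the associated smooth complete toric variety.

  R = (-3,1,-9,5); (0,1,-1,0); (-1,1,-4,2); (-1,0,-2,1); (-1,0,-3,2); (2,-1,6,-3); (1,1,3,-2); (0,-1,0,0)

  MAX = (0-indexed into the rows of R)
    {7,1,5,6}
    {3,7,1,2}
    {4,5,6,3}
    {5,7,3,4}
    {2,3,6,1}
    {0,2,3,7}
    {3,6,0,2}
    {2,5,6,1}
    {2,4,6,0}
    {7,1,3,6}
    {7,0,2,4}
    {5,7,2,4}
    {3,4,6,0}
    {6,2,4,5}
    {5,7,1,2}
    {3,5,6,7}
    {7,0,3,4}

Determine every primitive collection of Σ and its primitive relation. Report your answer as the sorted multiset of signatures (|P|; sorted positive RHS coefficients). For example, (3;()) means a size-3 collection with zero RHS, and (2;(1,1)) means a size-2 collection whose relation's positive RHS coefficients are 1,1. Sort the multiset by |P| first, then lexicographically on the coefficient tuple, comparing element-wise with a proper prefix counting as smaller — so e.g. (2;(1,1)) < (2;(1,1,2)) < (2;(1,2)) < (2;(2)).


Σ has 9 primitive collections:

  P = {0,5}:  v_{0} + v_{5} = v_{4}  ⇒ sig = (2;(1))
  P = {1,4}:  v_{1} + v_{4} = v_{2}  ⇒ sig = (2;(1))
  P = {0,1}:  v_{0} + v_{1} = 2·v_{2} + v_{3}  ⇒ sig = (2;(1,2))
  P = {2,3,5}:  v_{2} + v_{3} + v_{5} = 0  ⇒ sig = (3;())
  P = {4,6,7}:  v_{4} + v_{6} + v_{7} = 0  ⇒ sig = (3;())
  P = {2,3,4}:  v_{2} + v_{3} + v_{4} = v_{0}  ⇒ sig = (3;(1))
  P = {2,6,7}:  v_{2} + v_{6} + v_{7} = v_{1}  ⇒ sig = (3;(1))
  P = {0,6,7}:  v_{0} + v_{6} + v_{7} = v_{2} + v_{3}  ⇒ sig = (3;(1,1))
  P = {1,3,5}:  v_{1} + v_{3} + v_{5} = v_{6} + v_{7}  ⇒ sig = (3;(1,1))

Signatures (|P|; sorted positive RHS coefficients), sorted:
[(2;(1)), (2;(1)), (2;(1,2)), (3;()), (3;()), (3;(1)), (3;(1)), (3;(1,1)), (3;(1,1))]


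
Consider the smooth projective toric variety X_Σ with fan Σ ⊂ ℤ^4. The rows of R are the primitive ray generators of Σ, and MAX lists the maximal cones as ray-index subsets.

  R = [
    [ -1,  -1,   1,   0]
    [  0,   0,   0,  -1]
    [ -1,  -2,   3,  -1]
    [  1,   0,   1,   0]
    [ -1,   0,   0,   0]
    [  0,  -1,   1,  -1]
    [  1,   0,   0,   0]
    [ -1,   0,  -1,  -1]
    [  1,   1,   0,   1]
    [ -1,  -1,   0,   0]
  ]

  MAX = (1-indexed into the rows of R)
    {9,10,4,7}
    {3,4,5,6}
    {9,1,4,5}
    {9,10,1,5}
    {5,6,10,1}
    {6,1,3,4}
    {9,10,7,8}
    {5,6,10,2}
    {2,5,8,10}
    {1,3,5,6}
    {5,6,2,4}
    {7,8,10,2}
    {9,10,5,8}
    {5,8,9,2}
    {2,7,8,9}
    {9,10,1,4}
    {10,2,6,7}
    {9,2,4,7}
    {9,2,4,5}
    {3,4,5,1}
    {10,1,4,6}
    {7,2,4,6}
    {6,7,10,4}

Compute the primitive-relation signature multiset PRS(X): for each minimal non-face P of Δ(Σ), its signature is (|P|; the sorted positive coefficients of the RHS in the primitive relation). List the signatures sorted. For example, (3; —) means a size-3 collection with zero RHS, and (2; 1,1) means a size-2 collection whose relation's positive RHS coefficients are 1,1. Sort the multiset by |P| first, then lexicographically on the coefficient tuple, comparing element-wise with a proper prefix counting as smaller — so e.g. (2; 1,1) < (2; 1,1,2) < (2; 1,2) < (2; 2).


The 16 primitive collections of Σ (r=10, n=4):

  P={5,7}:  v_{5} + v_{7} = 0 ; sig = (2; —)
  P={4,8}:  v_{4} + v_{8} = v_{2} ; sig = (2; 1)
  P={6,9}:  v_{6} + v_{9} = v_{4} ; sig = (2; 1)
  P={1,2}:  v_{1} + v_{2} = v_{5} + v_{6} ; sig = (2; 1,1)
  P={1,7}:  v_{1} + v_{7} = v_{4} + v_{10} ; sig = (2; 1,1)
  P={1,8}:  v_{1} + v_{8} = v_{2} + v_{5} + v_{10} ; sig = (2; 1,1,1)
  P={3,7}:  v_{3} + v_{7} = v_{1} + v_{4} + v_{6} ; sig = (2; 1,1,1)
  P={3,9}:  v_{3} + v_{9} = v_{1} + 2·v_{4} + v_{5} ; sig = (2; 1,1,2)
  P={3,10}:  v_{3} + v_{10} = 2·v_{1} + v_{6} ; sig = (2; 1,2)
  P={6,8}:  v_{6} + v_{8} = 2·v_{2} + v_{10} ; sig = (2; 1,2)
  P={2,3}:  v_{2} + v_{3} = v_{4} + 2·v_{5} + 2·v_{6} ; sig = (2; 1,2,2)
  P={3,8}:  v_{3} + v_{8} = 2·v_{5} + 2·v_{6} ; sig = (2; 2,2)
  P={2,9,10}:  v_{2} + v_{9} + v_{10} = 0 ; sig = (3; —)
  P={2,4,10}:  v_{2} + v_{4} + v_{10} = v_{6} ; sig = (3; 1)
  P={4,5,10}:  v_{4} + v_{5} + v_{10} = v_{1} ; sig = (3; 1)
  P={1,4,5,6}:  v_{1} + v_{4} + v_{5} + v_{6} = v_{3} ; sig = (4; 1)

Signatures (|P|; sorted positive RHS coefficients), sorted:
    (2; —)
    (2; 1)
    (2; 1)
    (2; 1,1)
    (2; 1,1)
    (2; 1,1,1)
    (2; 1,1,1)
    (2; 1,1,2)
    (2; 1,2)
    (2; 1,2)
    (2; 1,2,2)
    (2; 2,2)
    (3; —)
    (3; 1)
    (3; 1)
    (4; 1)


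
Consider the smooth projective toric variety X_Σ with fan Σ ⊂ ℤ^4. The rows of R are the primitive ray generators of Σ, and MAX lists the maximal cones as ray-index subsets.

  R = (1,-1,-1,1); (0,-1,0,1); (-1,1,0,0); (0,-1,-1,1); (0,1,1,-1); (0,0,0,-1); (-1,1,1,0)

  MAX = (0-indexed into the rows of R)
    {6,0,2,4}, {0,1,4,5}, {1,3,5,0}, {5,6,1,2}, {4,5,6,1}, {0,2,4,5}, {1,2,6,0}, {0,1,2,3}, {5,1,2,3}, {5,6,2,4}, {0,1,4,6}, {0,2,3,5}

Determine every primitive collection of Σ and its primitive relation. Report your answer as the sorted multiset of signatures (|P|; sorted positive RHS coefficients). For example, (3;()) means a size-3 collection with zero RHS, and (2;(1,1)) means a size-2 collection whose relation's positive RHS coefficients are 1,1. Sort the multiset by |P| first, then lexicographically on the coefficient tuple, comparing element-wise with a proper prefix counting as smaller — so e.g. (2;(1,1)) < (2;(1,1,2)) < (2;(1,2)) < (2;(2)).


Primitive collections (5):

  {3,4}:  v_{3} + v_{4} = 0 — sig = (2;())
  {3,6}:  v_{3} + v_{6} = v_{1} + v_{2} — sig = (2;(1,1))
  {0,5,6}:  v_{0} + v_{5} + v_{6} = 0 — sig = (3;())
  {1,2,4}:  v_{1} + v_{2} + v_{4} = v_{6} — sig = (3;(1))
  {0,1,2,5}:  v_{0} + v_{1} + v_{2} + v_{5} = v_{3} — sig = (4;(1))

Signatures (|P|; sorted positive RHS coefficients), sorted:
    (2;())
    (2;(1,1))
    (3;())
    (3;(1))
    (4;(1))


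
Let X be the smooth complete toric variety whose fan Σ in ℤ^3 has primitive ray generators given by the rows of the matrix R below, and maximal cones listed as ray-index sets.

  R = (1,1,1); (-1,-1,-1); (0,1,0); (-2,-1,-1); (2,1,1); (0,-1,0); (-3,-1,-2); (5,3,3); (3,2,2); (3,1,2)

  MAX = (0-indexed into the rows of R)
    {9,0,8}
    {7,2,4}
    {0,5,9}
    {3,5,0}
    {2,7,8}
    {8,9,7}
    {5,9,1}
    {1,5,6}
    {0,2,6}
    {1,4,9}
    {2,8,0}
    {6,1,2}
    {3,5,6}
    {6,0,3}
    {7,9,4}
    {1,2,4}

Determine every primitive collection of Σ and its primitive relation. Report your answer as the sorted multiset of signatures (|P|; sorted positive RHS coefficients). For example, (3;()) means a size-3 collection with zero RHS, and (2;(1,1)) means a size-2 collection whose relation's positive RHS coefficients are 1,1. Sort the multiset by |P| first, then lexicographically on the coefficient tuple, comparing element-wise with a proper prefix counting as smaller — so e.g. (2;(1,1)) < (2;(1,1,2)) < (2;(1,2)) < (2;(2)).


|primitive collections| = 22. Relations:

  P = {0,1}:  v_{0} + v_{1} = 0  →  sig = (2;())
  P = {2,5}:  v_{2} + v_{5} = 0  →  sig = (2;())
  P = {3,4}:  v_{3} + v_{4} = 0  →  sig = (2;())
  P = {6,9}:  v_{6} + v_{9} = 0  →  sig = (2;())
  P = {0,4}:  v_{0} + v_{4} = v_{8}  →  sig = (2;(1))
  P = {1,8}:  v_{1} + v_{8} = v_{4}  →  sig = (2;(1))
  P = {2,9}:  v_{2} + v_{9} = v_{8}  →  sig = (2;(1))
  P = {3,7}:  v_{3} + v_{7} = v_{8}  →  sig = (2;(1))
  P = {3,8}:  v_{3} + v_{8} = v_{0}  →  sig = (2;(1))
  P = {4,8}:  v_{4} + v_{8} = v_{7}  →  sig = (2;(1))
  P = {5,8}:  v_{5} + v_{8} = v_{9}  →  sig = (2;(1))
  P = {6,8}:  v_{6} + v_{8} = v_{2}  →  sig = (2;(1))
  P = {1,3}:  v_{1} + v_{3} = v_{5} + v_{6}  →  sig = (2;(1,1))
  P = {2,3}:  v_{2} + v_{3} = v_{0} + v_{6}  →  sig = (2;(1,1))
  P = {3,9}:  v_{3} + v_{9} = v_{0} + v_{5}  →  sig = (2;(1,1))
  P = {4,5}:  v_{4} + v_{5} = v_{1} + v_{9}  →  sig = (2;(1,1))
  P = {4,6}:  v_{4} + v_{6} = v_{1} + v_{2}  →  sig = (2;(1,1))
  P = {5,7}:  v_{5} + v_{7} = v_{4} + v_{9}  →  sig = (2;(1,1))
  P = {6,7}:  v_{6} + v_{7} = v_{2} + v_{4}  →  sig = (2;(1,1))
  P = {0,7}:  v_{0} + v_{7} = 2·v_{8}  →  sig = (2;(2))
  P = {1,7}:  v_{1} + v_{7} = 2·v_{4}  →  sig = (2;(2))
  P = {0,5,6}:  v_{0} + v_{5} + v_{6} = v_{3}  →  sig = (3;(1))

Sorted signature multiset PRS(X):
    (2;())
    (2;())
    (2;())
    (2;())
    (2;(1))
    (2;(1))
    (2;(1))
    (2;(1))
    (2;(1))
    (2;(1))
    (2;(1))
    (2;(1))
    (2;(1,1))
    (2;(1,1))
    (2;(1,1))
    (2;(1,1))
    (2;(1,1))
    (2;(1,1))
    (2;(1,1))
    (2;(2))
    (2;(2))
    (3;(1))


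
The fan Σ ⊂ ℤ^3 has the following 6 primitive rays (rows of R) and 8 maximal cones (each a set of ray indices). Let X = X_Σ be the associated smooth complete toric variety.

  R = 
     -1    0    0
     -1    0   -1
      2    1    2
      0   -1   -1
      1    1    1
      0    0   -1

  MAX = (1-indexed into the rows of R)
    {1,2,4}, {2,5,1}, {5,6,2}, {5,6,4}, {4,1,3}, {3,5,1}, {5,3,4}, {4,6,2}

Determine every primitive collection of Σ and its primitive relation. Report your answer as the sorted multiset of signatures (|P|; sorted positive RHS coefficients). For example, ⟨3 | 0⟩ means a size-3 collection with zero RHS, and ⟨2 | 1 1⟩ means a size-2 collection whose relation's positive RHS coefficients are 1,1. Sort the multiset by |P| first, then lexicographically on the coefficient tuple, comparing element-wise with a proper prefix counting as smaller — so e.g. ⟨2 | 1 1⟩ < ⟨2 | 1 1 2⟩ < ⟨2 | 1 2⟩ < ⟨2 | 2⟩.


5 minimal non-faces of Δ(Σ) (on 6 rays):

  • {1,6}:  v_{1} + v_{6} = v_{2} — sig = ⟨2 | 1⟩
  • {2,3}:  v_{2} + v_{3} = v_{5} — sig = ⟨2 | 1⟩
  • {3,6}:  v_{3} + v_{6} = v_{4} + 2·v_{5} — sig = ⟨2 | 1 2⟩
  • {1,4,5}:  v_{1} + v_{4} + v_{5} = 0 — sig = ⟨3 | 0⟩
  • {2,4,5}:  v_{2} + v_{4} + v_{5} = v_{6} — sig = ⟨3 | 1⟩

Hence PRS(X_Σ) =
    |P|=2: 3 collections, coeffs (1), (1), (1,2)
    |P|=3: 2 collections, coeffs (), (1)


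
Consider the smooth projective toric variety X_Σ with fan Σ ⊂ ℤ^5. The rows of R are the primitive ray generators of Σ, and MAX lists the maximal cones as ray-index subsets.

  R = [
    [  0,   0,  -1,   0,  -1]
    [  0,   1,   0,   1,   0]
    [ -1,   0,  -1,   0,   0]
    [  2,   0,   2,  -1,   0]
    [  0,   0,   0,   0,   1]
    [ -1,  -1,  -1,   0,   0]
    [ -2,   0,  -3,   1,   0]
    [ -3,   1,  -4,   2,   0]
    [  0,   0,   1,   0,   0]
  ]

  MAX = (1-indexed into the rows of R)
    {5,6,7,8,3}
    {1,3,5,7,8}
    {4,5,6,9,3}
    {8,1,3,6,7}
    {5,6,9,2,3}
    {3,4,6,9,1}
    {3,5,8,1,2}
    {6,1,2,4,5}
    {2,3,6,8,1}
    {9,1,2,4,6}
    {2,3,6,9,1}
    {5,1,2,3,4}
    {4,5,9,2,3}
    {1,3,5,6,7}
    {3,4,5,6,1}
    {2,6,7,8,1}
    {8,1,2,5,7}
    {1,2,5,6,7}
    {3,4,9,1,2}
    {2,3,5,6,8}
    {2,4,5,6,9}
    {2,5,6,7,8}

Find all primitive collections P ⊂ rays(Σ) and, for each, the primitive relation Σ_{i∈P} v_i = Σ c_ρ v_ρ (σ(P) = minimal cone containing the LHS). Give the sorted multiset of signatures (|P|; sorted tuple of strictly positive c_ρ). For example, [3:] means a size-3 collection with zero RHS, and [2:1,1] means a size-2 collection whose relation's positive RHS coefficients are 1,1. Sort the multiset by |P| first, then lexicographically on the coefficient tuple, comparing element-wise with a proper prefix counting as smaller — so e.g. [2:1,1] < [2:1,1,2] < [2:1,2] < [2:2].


Δ(Σ) — 9 vertices, 9 min non-faces:

  {4,7}:  v_{4} + v_{7} = v_{1} + v_{5} — sig = [2:1,1]
  {7,9}:  v_{7} + v_{9} = v_{2} + v_{3} + v_{6} — sig = [2:1,1,1]
  {4,8}:  v_{4} + v_{8} = v_{1} + v_{2} + v_{3} + v_{5} — sig = [2:1,1,1,1]
  {8,9}:  v_{8} + v_{9} = 2·v_{2} + 2·v_{3} + v_{6} — sig = [2:1,2,2]
  {1,5,9}:  v_{1} + v_{5} + v_{9} = 0 — sig = [3:]
  {2,3,7}:  v_{2} + v_{3} + v_{7} = v_{8} — sig = [3:1]
  {2,3,4,6}:  v_{2} + v_{3} + v_{4} + v_{6} = 0 — sig = [4:]
  {1,5,6,8}:  v_{1} + v_{5} + v_{6} + v_{8} = 2·v_{7} — sig = [4:2]
  {1,2,3,5,6}:  v_{1} + v_{2} + v_{3} + v_{5} + v_{6} = v_{7} — sig = [5:1]

so the primitive-relation signature multiset is
    [2:1,1]
    [2:1,1,1]
    [2:1,1,1,1]
    [2:1,2,2]
    [3:]
    [3:1]
    [4:]
    [4:2]
    [5:1]


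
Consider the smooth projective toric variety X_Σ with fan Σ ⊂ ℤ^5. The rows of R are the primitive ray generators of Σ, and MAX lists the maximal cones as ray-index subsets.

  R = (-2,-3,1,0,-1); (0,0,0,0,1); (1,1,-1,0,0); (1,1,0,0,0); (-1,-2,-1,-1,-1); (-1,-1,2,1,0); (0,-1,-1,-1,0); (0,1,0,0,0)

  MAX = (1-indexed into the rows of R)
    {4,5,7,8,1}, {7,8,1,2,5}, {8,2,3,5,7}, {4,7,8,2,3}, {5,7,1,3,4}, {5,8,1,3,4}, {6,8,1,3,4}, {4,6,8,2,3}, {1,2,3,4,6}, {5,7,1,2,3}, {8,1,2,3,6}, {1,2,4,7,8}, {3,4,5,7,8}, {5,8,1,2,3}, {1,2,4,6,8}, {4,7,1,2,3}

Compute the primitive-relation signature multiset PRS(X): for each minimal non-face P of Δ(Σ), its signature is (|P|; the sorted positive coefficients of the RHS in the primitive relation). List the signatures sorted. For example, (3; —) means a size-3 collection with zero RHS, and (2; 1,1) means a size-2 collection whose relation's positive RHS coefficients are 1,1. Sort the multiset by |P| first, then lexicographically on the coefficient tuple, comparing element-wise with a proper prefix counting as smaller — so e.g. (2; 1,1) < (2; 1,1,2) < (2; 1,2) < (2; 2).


Δ(Σ) — 8 vertices, 5 min non-faces:

  • {5,6}:  v_{5} + v_{6} = v_{1} ; sig = (2; 1)
  • {6,7}:  v_{6} + v_{7} = v_{1} + v_{2} + v_{4} ; sig = (2; 1,1,1)
  • {2,4,5}:  v_{2} + v_{4} + v_{5} = v_{7} ; sig = (3; 1)
  • {1,3,7,8}:  v_{1} + v_{3} + v_{7} + v_{8} = v_{5} ; sig = (4; 1)
  • {1,2,3,4,8}:  v_{1} + v_{2} + v_{3} + v_{4} + v_{8} = 0 ; sig = (5; —)

so the primitive-relation signature multiset is
{ (2; 1),  (2; 1,1,1),  (3; 1),  (4; 1),  (5; —) }


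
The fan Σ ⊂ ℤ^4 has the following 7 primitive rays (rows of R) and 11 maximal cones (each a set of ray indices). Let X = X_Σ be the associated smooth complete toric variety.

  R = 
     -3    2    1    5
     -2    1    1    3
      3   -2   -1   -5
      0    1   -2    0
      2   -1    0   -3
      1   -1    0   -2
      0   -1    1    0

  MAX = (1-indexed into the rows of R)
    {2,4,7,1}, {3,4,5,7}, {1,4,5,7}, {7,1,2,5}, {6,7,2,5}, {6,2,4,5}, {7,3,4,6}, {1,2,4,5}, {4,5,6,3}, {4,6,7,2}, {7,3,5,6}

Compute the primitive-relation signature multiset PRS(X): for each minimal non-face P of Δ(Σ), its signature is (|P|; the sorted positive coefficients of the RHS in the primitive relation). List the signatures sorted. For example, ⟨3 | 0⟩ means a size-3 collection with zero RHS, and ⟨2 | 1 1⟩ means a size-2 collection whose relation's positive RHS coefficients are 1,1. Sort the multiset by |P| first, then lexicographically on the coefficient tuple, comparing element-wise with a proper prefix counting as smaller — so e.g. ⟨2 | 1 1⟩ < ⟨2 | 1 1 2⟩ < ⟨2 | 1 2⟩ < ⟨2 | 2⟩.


|primitive collections| = 5. Relations:

  • {1,3}:  v_{1} + v_{3} = 0  →  sig = ⟨2 | 0⟩
  • {1,6}:  v_{1} + v_{6} = v_{2}  →  sig = ⟨2 | 1⟩
  • {2,3}:  v_{2} + v_{3} = v_{6}  →  sig = ⟨2 | 1⟩
  • {2,4,5,7}:  v_{2} + v_{4} + v_{5} + v_{7} = 0  →  sig = ⟨4 | 0⟩
  • {4,5,6,7}:  v_{4} + v_{5} + v_{6} + v_{7} = v_{3}  →  sig = ⟨4 | 1⟩

Hence PRS(X_Σ) =
[⟨2 | 0⟩, ⟨2 | 1⟩, ⟨2 | 1⟩, ⟨4 | 0⟩, ⟨4 | 1⟩]


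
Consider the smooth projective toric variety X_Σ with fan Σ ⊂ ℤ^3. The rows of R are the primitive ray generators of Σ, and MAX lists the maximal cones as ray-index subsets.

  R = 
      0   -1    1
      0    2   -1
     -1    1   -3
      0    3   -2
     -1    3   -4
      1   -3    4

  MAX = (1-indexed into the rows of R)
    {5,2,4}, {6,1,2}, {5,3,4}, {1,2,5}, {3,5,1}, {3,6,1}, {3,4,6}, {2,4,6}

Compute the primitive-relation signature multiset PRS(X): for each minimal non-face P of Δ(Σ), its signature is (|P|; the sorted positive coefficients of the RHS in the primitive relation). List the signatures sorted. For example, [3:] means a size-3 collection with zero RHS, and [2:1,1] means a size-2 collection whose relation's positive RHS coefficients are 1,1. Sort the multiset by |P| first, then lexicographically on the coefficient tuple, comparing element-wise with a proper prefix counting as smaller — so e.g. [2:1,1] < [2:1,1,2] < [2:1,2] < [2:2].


3 minimal non-faces of Δ(Σ) (on 6 rays):

  • {5,6}:  v_{5} + v_{6} = 0 ; sig = [2:]
  • {1,4}:  v_{1} + v_{4} = v_{2} ; sig = [2:1]
  • {2,3}:  v_{2} + v_{3} = v_{5} ; sig = [2:1]

Sorted signature multiset PRS(X):
    |P|=2: 3 collections, coeffs (), (1), (1)


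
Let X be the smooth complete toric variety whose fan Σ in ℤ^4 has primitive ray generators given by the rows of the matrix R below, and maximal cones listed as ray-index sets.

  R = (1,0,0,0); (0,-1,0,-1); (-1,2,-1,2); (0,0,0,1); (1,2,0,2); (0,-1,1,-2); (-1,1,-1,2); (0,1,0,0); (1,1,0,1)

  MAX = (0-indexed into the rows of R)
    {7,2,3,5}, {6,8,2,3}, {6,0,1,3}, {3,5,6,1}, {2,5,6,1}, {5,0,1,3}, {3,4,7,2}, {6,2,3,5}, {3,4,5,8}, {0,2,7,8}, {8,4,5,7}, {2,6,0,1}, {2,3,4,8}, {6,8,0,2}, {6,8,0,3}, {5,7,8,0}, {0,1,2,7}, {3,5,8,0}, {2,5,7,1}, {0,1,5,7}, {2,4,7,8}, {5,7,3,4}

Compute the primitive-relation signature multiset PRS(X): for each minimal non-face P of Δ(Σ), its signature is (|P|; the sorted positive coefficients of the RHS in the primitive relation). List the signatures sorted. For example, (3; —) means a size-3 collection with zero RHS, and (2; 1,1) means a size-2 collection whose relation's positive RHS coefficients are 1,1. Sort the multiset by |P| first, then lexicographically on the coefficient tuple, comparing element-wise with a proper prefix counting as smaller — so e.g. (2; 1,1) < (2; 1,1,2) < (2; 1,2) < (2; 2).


Δ(Σ) — 9 vertices, 15 min non-faces:

  • {1,4}:  v_{1} + v_{4} = v_{8}  →  sig = (2; 1)
  • {1,8}:  v_{1} + v_{8} = v_{0}  →  sig = (2; 1)
  • {6,7}:  v_{6} + v_{7} = v_{2}  →  sig = (2; 1)
  • {4,6}:  v_{4} + v_{6} = v_{2} + v_{3} + v_{8}  →  sig = (2; 1,1,1)
  • {0,4}:  v_{0} + v_{4} = 2·v_{8}  →  sig = (2; 2)
  • {0,5,6}:  v_{0} + v_{5} + v_{6} = 0  →  sig = (3; —)
  • {1,3,7}:  v_{1} + v_{3} + v_{7} = 0  →  sig = (3; —)
  • {0,2,5}:  v_{0} + v_{2} + v_{5} = v_{7}  →  sig = (3; 1)
  • {0,3,7}:  v_{0} + v_{3} + v_{7} = v_{8}  →  sig = (3; 1)
  • {1,2,3}:  v_{1} + v_{2} + v_{3} = v_{6}  →  sig = (3; 1)
  • {3,7,8}:  v_{3} + v_{7} + v_{8} = v_{4}  →  sig = (3; 1)
  • {0,2,3}:  v_{0} + v_{2} + v_{3} = v_{6} + v_{8}  →  sig = (3; 1,1)
  • {5,6,8}:  v_{5} + v_{6} + v_{8} = v_{3} + v_{7}  →  sig = (3; 1,1)
  • {2,5,8}:  v_{2} + v_{5} + v_{8} = v_{3} + 2·v_{7}  →  sig = (3; 1,2)
  • {2,4,5}:  v_{2} + v_{4} + v_{5} = 2·v_{3} + 3·v_{7}  →  sig = (3; 2,3)

so the primitive-relation signature multiset is
{ (2; 1) ×3,  (2; 1,1,1),  (2; 2),  (3; —) ×2,  (3; 1) ×4,  (3; 1,1) ×2,  (3; 1,2),  (3; 2,3) }


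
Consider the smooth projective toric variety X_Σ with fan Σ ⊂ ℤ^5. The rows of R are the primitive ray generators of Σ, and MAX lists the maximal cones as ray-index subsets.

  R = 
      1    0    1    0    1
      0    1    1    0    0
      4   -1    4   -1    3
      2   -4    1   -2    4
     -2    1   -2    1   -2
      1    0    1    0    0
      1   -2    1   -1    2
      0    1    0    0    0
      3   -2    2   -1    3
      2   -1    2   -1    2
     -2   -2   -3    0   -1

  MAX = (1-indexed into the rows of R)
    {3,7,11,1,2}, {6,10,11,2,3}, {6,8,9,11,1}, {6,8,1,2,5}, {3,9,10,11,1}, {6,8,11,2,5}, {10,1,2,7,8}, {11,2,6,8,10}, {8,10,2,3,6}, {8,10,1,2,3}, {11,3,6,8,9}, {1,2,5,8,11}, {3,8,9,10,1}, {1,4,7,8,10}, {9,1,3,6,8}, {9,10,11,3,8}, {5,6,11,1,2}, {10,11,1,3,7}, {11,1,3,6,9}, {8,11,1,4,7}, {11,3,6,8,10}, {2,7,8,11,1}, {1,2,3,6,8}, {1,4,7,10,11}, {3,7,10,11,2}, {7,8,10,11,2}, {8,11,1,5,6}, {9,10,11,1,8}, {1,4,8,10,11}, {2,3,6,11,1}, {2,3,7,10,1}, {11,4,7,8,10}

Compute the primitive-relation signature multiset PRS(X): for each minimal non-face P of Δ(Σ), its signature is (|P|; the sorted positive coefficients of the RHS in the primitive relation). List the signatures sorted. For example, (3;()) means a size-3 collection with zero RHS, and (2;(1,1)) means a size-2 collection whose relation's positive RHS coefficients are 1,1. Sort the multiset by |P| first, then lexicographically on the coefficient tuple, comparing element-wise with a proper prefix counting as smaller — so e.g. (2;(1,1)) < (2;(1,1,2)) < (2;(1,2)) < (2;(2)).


Primitive collections (20):

  P = {5,10}:  v_{5} + v_{10} = 0 — sig = (2;())
  P = {2,9}:  v_{2} + v_{9} = v_{1} + v_{10} — sig = (2;(1,1))
  P = {3,5}:  v_{3} + v_{5} = v_{1} + v_{6} — sig = (2;(1,1))
  P = {5,7}:  v_{5} + v_{7} = v_{1} + v_{2} + v_{11} — sig = (2;(1,1,1))
  P = {6,7}:  v_{6} + v_{7} = v_{2} + v_{3} + v_{11} — sig = (2;(1,1,1))
  P = {4,5}:  v_{4} + v_{5} = v_{1} + v_{7} + v_{8} + v_{11} — sig = (2;(1,1,1,1))
  P = {5,9}:  v_{5} + v_{9} = 2·v_{1} + v_{6} + v_{8} + v_{11} — sig = (2;(1,1,1,2))
  P = {4,6}:  v_{4} + v_{6} = v_{1} + 2·v_{10} + v_{11} — sig = (2;(1,1,2))
  P = {2,4}:  v_{2} + v_{4} = 2·v_{7} + v_{8} — sig = (2;(1,2))
  P = {7,9}:  v_{7} + v_{9} = 2·v_{1} + 2·v_{10} + v_{11} — sig = (2;(1,2,2))
  P = {3,4}:  v_{3} + v_{4} = 2·v_{1} + 3·v_{10} + v_{11} — sig = (2;(1,2,3))
  P = {4,9}:  v_{4} + v_{9} = 3·v_{1} + v_{8} + 3·v_{10} + 2·v_{11} — sig = (2;(1,2,3,3))
  P = {1,6,10}:  v_{1} + v_{6} + v_{10} = v_{3} — sig = (3;(1))
  P = {6,9,10}:  v_{6} + v_{9} + v_{10} = 2·v_{3} + v_{8} + v_{11} — sig = (3;(1,1,2))
  P = {3,7,8}:  v_{3} + v_{7} + v_{8} = v_{1} + 2·v_{10} — sig = (3;(1,2))
  P = {1,2,10,11}:  v_{1} + v_{2} + v_{10} + v_{11} = v_{7} — sig = (4;(1))
  P = {1,3,8,11}:  v_{1} + v_{3} + v_{8} + v_{11} = v_{9} — sig = (4;(1))
  P = {2,3,8,11}:  v_{2} + v_{3} + v_{8} + v_{11} = v_{10} — sig = (4;(1))
  P = {1,2,6,8,11}:  v_{1} + v_{2} + v_{6} + v_{8} + v_{11} = 0 — sig = (5;())
  P = {1,7,8,10,11}:  v_{1} + v_{7} + v_{8} + v_{10} + v_{11} = v_{4} — sig = (5;(1))

Signatures (|P|; sorted positive RHS coefficients), sorted:
[(2;()), (2;(1,1)), (2;(1,1)), (2;(1,1,1)), (2;(1,1,1)), (2;(1,1,1,1)), (2;(1,1,1,2)), (2;(1,1,2)), (2;(1,2)), (2;(1,2,2)), (2;(1,2,3)), (2;(1,2,3,3)), (3;(1)), (3;(1,1,2)), (3;(1,2)), (4;(1)), (4;(1)), (4;(1)), (5;()), (5;(1))]


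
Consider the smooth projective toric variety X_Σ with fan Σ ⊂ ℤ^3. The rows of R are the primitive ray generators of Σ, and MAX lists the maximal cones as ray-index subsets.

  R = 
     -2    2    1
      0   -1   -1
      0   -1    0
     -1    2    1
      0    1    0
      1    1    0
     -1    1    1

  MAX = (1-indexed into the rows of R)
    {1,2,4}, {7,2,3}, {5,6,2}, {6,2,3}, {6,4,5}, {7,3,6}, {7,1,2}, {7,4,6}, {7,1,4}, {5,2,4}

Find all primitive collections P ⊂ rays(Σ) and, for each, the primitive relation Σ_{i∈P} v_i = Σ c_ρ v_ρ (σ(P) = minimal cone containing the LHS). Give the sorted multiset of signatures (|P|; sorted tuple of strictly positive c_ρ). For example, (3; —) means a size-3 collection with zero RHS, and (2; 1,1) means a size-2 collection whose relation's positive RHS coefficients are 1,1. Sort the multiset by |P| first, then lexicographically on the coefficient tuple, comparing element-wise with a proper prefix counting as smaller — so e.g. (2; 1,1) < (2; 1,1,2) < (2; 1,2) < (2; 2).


9 collections generate NE(X_Σ); each relation:

  P={3,5}:  v_{3} + v_{5} = 0  so sig = (2; —)
  P={3,4}:  v_{3} + v_{4} = v_{7}  so sig = (2; 1)
  P={5,7}:  v_{5} + v_{7} = v_{4}  so sig = (2; 1)
  P={1,6}:  v_{1} + v_{6} = v_{4} + v_{5}  so sig = (2; 1,1)
  P={1,3}:  v_{1} + v_{3} = v_{2} + 2·v_{7}  so sig = (2; 1,2)
  P={1,5}:  v_{1} + v_{5} = v_{2} + 2·v_{4}  so sig = (2; 1,2)
  P={2,4,7}:  v_{2} + v_{4} + v_{7} = v_{1}  so sig = (3; 1)
  P={2,6,7}:  v_{2} + v_{6} + v_{7} = v_{5}  so sig = (3; 1)
  P={2,4,6}:  v_{2} + v_{4} + v_{6} = 2·v_{5}  so sig = (3; 2)

Signatures (|P|; sorted positive RHS coefficients), sorted:
{ (2; —),  (2; 1) ×2,  (2; 1,1),  (2; 1,2) ×2,  (3; 1) ×2,  (3; 2) }


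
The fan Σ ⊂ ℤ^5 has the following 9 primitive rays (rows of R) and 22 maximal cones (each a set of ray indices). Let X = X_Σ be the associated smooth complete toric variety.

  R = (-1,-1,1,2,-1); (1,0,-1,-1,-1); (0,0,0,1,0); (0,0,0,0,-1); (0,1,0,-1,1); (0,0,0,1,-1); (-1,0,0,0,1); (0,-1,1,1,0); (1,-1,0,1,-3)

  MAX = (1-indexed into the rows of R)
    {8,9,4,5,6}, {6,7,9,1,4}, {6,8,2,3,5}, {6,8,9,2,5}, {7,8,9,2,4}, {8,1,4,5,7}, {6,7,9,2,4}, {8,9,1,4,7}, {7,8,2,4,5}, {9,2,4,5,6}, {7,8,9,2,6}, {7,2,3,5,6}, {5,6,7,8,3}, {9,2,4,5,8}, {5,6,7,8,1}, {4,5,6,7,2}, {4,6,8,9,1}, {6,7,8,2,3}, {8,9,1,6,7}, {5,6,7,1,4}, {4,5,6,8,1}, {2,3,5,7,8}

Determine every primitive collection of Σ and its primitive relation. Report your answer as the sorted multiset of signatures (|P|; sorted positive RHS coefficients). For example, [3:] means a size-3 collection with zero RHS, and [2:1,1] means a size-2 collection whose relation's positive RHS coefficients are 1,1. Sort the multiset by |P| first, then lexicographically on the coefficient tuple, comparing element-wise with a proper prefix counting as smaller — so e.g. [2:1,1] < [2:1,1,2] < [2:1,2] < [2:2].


The 9 primitive collections of Σ (r=9, n=5):

  {3,4}:  v_{3} + v_{4} = v_{6}  ⟹  sig = [2:1]
  {1,2}:  v_{1} + v_{2} = v_{7} + v_{9}  ⟹  sig = [2:1,1]
  {1,3}:  v_{1} + v_{3} = 2·v_{6} + v_{7} + v_{8}  ⟹  sig = [2:1,1,2]
  {3,9}:  v_{3} + v_{9} = v_{2} + 2·v_{6} + v_{8}  ⟹  sig = [2:1,1,2]
  {5,7,9}:  v_{5} + v_{7} + v_{9} = v_{4}  ⟹  sig = [3:1]
  {1,5,9}:  v_{1} + v_{5} + v_{9} = 2·v_{4} + v_{6} + v_{8}  ⟹  sig = [3:1,1,2]
  {2,4,6,8}:  v_{2} + v_{4} + v_{6} + v_{8} = v_{9}  ⟹  sig = [4:1]
  {4,6,7,8}:  v_{4} + v_{6} + v_{7} + v_{8} = v_{1}  ⟹  sig = [4:1]
  {2,5,6,7,8}:  v_{2} + v_{5} + v_{6} + v_{7} + v_{8} = 0  ⟹  sig = [5:]

so the primitive-relation signature multiset is
{ [2:1],  [2:1,1],  [2:1,1,2] ×2,  [3:1],  [3:1,1,2],  [4:1] ×2,  [5:] }


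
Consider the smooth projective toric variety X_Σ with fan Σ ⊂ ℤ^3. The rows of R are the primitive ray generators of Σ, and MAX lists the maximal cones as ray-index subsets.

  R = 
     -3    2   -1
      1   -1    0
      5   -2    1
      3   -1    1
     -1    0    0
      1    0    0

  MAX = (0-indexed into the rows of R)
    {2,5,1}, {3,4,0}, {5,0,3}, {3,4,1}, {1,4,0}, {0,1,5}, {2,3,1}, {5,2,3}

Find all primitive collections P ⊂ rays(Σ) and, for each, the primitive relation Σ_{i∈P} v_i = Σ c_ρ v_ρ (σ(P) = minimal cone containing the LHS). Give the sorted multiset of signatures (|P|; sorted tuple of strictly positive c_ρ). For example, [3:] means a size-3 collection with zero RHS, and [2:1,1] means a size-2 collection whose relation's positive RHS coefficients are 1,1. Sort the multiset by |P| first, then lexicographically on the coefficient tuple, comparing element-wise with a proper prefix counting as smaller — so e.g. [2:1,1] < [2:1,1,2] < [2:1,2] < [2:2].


Δ(Σ) — 6 vertices, 5 min non-faces:

  • {4,5}:  v_{4} + v_{5} = 0  ⇒ sig = [2:]
  • {2,4}:  v_{2} + v_{4} = v_{1} + v_{3}  ⇒ sig = [2:1,1]
  • {0,2}:  v_{0} + v_{2} = 2·v_{5}  ⇒ sig = [2:2]
  • {0,1,3}:  v_{0} + v_{1} + v_{3} = v_{5}  ⇒ sig = [3:1]
  • {1,3,5}:  v_{1} + v_{3} + v_{5} = v_{2}  ⇒ sig = [3:1]

Signatures (|P|; sorted positive RHS coefficients), sorted:
[[2:], [2:1,1], [2:2], [3:1], [3:1]]


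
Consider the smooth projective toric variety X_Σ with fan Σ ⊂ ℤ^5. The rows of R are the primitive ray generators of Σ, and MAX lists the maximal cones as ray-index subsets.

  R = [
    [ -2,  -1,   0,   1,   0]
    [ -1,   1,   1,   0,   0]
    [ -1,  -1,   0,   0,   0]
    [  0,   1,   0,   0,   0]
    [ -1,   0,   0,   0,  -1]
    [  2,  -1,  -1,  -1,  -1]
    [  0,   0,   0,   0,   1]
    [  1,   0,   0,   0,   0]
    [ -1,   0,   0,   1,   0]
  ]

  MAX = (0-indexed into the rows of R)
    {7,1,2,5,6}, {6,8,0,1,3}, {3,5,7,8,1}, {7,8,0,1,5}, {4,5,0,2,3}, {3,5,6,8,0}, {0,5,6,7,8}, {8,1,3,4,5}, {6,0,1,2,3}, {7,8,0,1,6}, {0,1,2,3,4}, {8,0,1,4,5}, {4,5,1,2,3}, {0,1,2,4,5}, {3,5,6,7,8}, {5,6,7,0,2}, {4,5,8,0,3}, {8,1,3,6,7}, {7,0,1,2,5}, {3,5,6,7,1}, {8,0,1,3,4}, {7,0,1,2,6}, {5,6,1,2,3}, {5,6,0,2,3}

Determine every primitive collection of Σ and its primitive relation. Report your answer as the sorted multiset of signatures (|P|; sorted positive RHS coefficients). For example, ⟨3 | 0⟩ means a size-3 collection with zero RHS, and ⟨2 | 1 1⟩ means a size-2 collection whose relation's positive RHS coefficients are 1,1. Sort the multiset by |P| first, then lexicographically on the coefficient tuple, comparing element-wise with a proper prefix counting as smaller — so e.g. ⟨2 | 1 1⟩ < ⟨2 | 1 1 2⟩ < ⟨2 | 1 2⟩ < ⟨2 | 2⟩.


|primitive collections| = 8. Relations:

  {2,8}:  v_{2} + v_{8} = v_{0} ; sig = ⟨2 | 1⟩
  {4,6}:  v_{4} + v_{6} = v_{2} + v_{3} ; sig = ⟨2 | 1 1⟩
  {4,7}:  v_{4} + v_{7} = v_{1} + v_{5} + v_{8} ; sig = ⟨2 | 1 1 1⟩
  {2,3,7}:  v_{2} + v_{3} + v_{7} = 0 ; sig = ⟨3 | 0⟩
  {0,3,7}:  v_{0} + v_{3} + v_{7} = v_{8} ; sig = ⟨3 | 1⟩
  {1,5,6,8}:  v_{1} + v_{5} + v_{6} + v_{8} = 0 ; sig = ⟨4 | 0⟩
  {0,1,3,5}:  v_{0} + v_{1} + v_{3} + v_{5} = v_{4} ; sig = ⟨4 | 1⟩
  {0,1,5,6}:  v_{0} + v_{1} + v_{5} + v_{6} = v_{2} ; sig = ⟨4 | 1⟩

Sorted signature multiset PRS(X):
    ⟨2 | 1⟩
    ⟨2 | 1 1⟩
    ⟨2 | 1 1 1⟩
    ⟨3 | 0⟩
    ⟨3 | 1⟩
    ⟨4 | 0⟩
    ⟨4 | 1⟩
    ⟨4 | 1⟩


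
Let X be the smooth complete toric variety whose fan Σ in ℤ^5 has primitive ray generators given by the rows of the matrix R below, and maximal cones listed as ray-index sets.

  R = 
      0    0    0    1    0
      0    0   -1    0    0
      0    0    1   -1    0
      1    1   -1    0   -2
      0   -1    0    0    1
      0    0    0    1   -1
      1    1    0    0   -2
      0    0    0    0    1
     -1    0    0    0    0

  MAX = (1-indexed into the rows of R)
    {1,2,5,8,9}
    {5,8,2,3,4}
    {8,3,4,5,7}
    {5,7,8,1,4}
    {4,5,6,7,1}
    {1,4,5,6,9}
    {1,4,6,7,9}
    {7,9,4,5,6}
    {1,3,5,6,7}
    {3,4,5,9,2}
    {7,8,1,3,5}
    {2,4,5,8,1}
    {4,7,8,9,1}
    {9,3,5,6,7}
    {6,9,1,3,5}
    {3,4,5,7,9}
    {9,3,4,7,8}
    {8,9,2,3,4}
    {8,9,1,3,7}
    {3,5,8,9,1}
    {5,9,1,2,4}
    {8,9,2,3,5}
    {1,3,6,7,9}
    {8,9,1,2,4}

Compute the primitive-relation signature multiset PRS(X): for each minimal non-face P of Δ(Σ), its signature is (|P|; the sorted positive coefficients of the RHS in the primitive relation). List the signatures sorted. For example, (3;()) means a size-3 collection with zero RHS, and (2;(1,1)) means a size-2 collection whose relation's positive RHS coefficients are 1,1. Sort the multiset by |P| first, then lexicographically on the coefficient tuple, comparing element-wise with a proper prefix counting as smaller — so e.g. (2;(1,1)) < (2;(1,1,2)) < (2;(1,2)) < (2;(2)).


The 9 primitive collections of Σ (r=9, n=5):

  P = {2,7}:  v_{2} + v_{7} = v_{4}  ⇒ sig = (2;(1))
  P = {6,8}:  v_{6} + v_{8} = v_{1}  ⇒ sig = (2;(1))
  P = {2,6}:  v_{2} + v_{6} = v_{1} + v_{4} + v_{5} + v_{9}  ⇒ sig = (2;(1,1,1,1))
  P = {1,2,3}:  v_{1} + v_{2} + v_{3} = 0  ⇒ sig = (3;())
  P = {1,3,4}:  v_{1} + v_{3} + v_{4} = v_{7}  ⇒ sig = (3;(1))
  P = {3,4,6}:  v_{3} + v_{4} + v_{6} = v_{5} + 2·v_{7} + v_{9}  ⇒ sig = (3;(1,1,2))
  P = {5,7,8,9}:  v_{5} + v_{7} + v_{8} + v_{9} = 0  ⇒ sig = (4;())
  P = {1,5,7,9}:  v_{1} + v_{5} + v_{7} + v_{9} = v_{6}  ⇒ sig = (4;(1))
  P = {4,5,8,9}:  v_{4} + v_{5} + v_{8} + v_{9} = v_{2}  ⇒ sig = (4;(1))

Hence PRS(X_Σ) =
    (2;(1))
    (2;(1))
    (2;(1,1,1,1))
    (3;())
    (3;(1))
    (3;(1,1,2))
    (4;())
    (4;(1))
    (4;(1))


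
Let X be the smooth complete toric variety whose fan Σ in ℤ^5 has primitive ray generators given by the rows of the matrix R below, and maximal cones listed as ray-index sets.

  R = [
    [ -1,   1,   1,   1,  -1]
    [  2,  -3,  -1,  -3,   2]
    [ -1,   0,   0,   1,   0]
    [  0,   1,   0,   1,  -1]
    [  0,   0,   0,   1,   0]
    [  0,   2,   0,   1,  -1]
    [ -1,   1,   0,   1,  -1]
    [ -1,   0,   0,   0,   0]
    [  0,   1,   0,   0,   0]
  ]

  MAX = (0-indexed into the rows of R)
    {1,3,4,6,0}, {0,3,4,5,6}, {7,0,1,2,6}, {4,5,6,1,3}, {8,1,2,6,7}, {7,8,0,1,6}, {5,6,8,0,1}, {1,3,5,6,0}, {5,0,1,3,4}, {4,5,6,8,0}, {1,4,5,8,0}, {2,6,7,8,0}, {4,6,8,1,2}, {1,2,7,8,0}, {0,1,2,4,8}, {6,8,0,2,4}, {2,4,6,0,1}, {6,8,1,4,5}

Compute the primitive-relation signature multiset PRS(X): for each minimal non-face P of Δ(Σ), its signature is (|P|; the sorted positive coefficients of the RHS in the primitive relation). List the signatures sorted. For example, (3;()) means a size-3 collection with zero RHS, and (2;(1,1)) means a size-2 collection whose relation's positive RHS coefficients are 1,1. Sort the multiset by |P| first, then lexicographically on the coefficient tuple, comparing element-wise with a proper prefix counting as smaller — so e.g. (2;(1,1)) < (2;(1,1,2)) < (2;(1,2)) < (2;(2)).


9 minimal non-faces of Δ(Σ) (on 9 rays):

  P={3,7}:  v_{3} + v_{7} = v_{6}  →  sig = (2;(1))
  P={3,8}:  v_{3} + v_{8} = v_{5}  →  sig = (2;(1))
  P={4,7}:  v_{4} + v_{7} = v_{2}  →  sig = (2;(1))
  P={2,3}:  v_{2} + v_{3} = v_{4} + v_{6}  →  sig = (2;(1,1))
  P={5,7}:  v_{5} + v_{7} = v_{6} + v_{8}  →  sig = (2;(1,1))
  P={2,5}:  v_{2} + v_{5} = v_{4} + v_{6} + v_{8}  →  sig = (2;(1,1,1))
  P={0,1,4,6,8}:  v_{0} + v_{1} + v_{4} + v_{6} + v_{8} = 0  →  sig = (5;())
  P={0,1,2,6,8}:  v_{0} + v_{1} + v_{2} + v_{6} + v_{8} = v_{7}  →  sig = (5;(1))
  P={0,1,4,5,6}:  v_{0} + v_{1} + v_{4} + v_{5} + v_{6} = v_{3}  →  sig = (5;(1))

Sorted signature multiset PRS(X):
[(2;(1)), (2;(1)), (2;(1)), (2;(1,1)), (2;(1,1)), (2;(1,1,1)), (5;()), (5;(1)), (5;(1))]


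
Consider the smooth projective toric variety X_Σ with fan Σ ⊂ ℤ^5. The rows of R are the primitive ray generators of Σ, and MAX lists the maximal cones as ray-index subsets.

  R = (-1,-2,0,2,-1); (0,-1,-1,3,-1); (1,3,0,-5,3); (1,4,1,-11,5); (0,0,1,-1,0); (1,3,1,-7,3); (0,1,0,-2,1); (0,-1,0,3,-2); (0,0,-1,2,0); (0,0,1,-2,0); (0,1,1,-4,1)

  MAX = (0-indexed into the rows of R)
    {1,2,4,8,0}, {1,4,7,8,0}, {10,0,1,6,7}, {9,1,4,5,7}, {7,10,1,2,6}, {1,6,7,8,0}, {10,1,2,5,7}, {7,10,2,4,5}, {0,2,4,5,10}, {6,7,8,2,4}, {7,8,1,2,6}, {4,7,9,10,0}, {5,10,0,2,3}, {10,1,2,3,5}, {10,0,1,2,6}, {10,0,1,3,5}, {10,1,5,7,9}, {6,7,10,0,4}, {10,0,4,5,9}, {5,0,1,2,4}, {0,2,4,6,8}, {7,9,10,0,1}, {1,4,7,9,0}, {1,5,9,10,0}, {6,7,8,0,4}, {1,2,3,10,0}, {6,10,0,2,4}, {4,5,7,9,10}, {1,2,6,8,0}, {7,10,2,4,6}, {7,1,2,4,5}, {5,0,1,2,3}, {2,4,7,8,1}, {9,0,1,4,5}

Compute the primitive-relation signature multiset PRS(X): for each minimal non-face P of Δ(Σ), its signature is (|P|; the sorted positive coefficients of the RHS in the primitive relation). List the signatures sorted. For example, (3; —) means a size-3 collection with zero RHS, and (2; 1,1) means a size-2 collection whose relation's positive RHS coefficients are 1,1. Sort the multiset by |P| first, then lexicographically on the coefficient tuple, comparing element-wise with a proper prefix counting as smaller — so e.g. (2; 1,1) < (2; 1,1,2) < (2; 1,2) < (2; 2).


16 collections generate NE(X_Σ); each relation:

  P={8,9}:  v_{8} + v_{9} = 0 — sig = (2; —)
  P={2,9}:  v_{2} + v_{9} = v_{5} — sig = (2; 1)
  P={5,8}:  v_{5} + v_{8} = v_{2} — sig = (2; 1)
  P={6,9}:  v_{6} + v_{9} = v_{10} — sig = (2; 1)
  P={8,10}:  v_{8} + v_{10} = v_{6} — sig = (2; 1)
  P={5,6}:  v_{5} + v_{6} = v_{2} + v_{10} — sig = (2; 1,1)
  P={3,7}:  v_{3} + v_{7} = v_{1} + v_{5} + v_{10} — sig = (2; 1,1,1)
  P={3,8}:  v_{3} + v_{8} = v_{0} + v_{1} + 2·v_{2} + v_{10} — sig = (2; 1,1,1,2)
  P={3,9}:  v_{3} + v_{9} = v_{0} + v_{1} + 2·v_{5} + v_{10} — sig = (2; 1,1,1,2)
  P={3,6}:  v_{3} + v_{6} = v_{0} + v_{1} + 2·v_{2} + 2·v_{10} — sig = (2; 1,1,2,2)
  P={3,4}:  v_{3} + v_{4} = v_{0} + 2·v_{5} — sig = (2; 1,2)
  P={0,2,7}:  v_{0} + v_{2} + v_{7} = 0 — sig = (3; —)
  P={1,4,6}:  v_{1} + v_{4} + v_{6} = 0 — sig = (3; —)
  P={0,5,7}:  v_{0} + v_{5} + v_{7} = v_{9} — sig = (3; 1)
  P={1,4,10}:  v_{1} + v_{4} + v_{10} = v_{9} — sig = (3; 1)
  P={0,1,2,5,10}:  v_{0} + v_{1} + v_{2} + v_{5} + v_{10} = v_{3} — sig = (5; 1)

so the primitive-relation signature multiset is
[(2; —), (2; 1), (2; 1), (2; 1), (2; 1), (2; 1,1), (2; 1,1,1), (2; 1,1,1,2), (2; 1,1,1,2), (2; 1,1,2,2), (2; 1,2), (3; —), (3; —), (3; 1), (3; 1), (5; 1)]


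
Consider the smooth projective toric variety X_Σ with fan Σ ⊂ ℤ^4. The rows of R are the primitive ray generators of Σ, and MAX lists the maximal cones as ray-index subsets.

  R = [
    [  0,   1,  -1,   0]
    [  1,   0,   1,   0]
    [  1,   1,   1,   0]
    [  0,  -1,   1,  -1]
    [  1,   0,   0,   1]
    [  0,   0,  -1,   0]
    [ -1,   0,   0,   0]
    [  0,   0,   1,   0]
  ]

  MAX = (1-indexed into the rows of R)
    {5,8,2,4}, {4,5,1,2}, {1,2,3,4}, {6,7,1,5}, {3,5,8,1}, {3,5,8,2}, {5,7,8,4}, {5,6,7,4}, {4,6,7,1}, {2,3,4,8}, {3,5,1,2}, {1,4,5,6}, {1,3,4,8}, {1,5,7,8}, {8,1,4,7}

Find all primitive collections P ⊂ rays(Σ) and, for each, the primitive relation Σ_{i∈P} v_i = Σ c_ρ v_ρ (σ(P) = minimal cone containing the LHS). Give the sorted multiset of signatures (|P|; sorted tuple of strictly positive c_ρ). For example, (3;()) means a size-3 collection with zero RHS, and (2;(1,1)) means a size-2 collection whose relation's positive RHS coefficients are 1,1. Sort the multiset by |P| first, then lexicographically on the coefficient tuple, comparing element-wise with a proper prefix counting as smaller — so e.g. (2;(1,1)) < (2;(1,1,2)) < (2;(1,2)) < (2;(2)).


9 collections generate NE(X_Σ); each relation:

  P={6,8}:  v_{6} + v_{8} = 0 — sig = (2;())
  P={2,7}:  v_{2} + v_{7} = v_{8} — sig = (2;(1))
  P={3,6}:  v_{3} + v_{6} = v_{1} + v_{2} — sig = (2;(1,1))
  P={2,6}:  v_{2} + v_{6} = v_{1} + v_{4} + v_{5} — sig = (2;(1,1,1))
  P={3,7}:  v_{3} + v_{7} = v_{1} + 2·v_{8} — sig = (2;(1,2))
  P={1,2,8}:  v_{1} + v_{2} + v_{8} = v_{3} — sig = (3;(1))
  P={3,4,5}:  v_{3} + v_{4} + v_{5} = 2·v_{2} — sig = (3;(2))
  P={1,4,5,7}:  v_{1} + v_{4} + v_{5} + v_{7} = 0 — sig = (4;())
  P={1,4,5,8}:  v_{1} + v_{4} + v_{5} + v_{8} = v_{2} — sig = (4;(1))

so the primitive-relation signature multiset is
    |P|=2: 5 collections, coeffs (), (1), (1,1), (1,1,1), (1,2)
    |P|=3: 2 collections, coeffs (1), (2)
    |P|=4: 2 collections, coeffs (), (1)
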